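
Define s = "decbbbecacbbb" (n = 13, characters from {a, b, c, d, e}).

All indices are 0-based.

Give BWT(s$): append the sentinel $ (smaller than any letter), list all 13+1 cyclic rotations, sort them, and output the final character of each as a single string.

bcbbccbbeae$bd

rank  rotation        last
    0  $decbbbecacbbb  b
    1  acbbb$decbbbec  c
    2  b$decbbbecacbb  b
    3  bb$decbbbecacb  b
    4  bbb$decbbbecac  c
    5  bbbecacbbb$dec  c
    6  bbecacbbb$decb  b
    7  becacbbb$decbb  b
    8  cacbbb$decbbbe  e
    9  cbbb$decbbbeca  a
   10  cbbbecacbbb$de  e
   11  decbbbecacbbb$  $
   12  ecacbbb$decbbb  b
   13  ecbbbecacbbb$d  d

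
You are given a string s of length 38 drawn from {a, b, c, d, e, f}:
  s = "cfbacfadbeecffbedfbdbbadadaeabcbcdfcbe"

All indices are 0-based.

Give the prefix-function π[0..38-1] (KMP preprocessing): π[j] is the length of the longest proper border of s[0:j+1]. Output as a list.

[0, 0, 0, 0, 1, 2, 0, 0, 0, 0, 0, 1, 2, 0, 0, 0, 0, 0, 0, 0, 0, 0, 0, 0, 0, 0, 0, 0, 0, 0, 1, 0, 1, 0, 0, 1, 0, 0]

π[0] = 0
j=1 s[j]='f': π[1]=0 (border '')
j=2 s[j]='b': π[2]=0 (border '')
j=3 s[j]='a': π[3]=0 (border '')
j=4 s[j]='c': π[4]=1 (border 'c')
j=5 s[j]='f': π[5]=2 (border 'cf')
j=6 s[j]='a': k: 2→0; π[6]=0 (border '')
j=7 s[j]='d': π[7]=0 (border '')
j=8 s[j]='b': π[8]=0 (border '')
j=9 s[j]='e': π[9]=0 (border '')
j=10 s[j]='e': π[10]=0 (border '')
j=11 s[j]='c': π[11]=1 (border 'c')
j=12 s[j]='f': π[12]=2 (border 'cf')
j=13 s[j]='f': k: 2→0; π[13]=0 (border '')
j=14 s[j]='b': π[14]=0 (border '')
j=15 s[j]='e': π[15]=0 (border '')
j=16 s[j]='d': π[16]=0 (border '')
j=17 s[j]='f': π[17]=0 (border '')
j=18 s[j]='b': π[18]=0 (border '')
j=19 s[j]='d': π[19]=0 (border '')
j=20 s[j]='b': π[20]=0 (border '')
j=21 s[j]='b': π[21]=0 (border '')
j=22 s[j]='a': π[22]=0 (border '')
j=23 s[j]='d': π[23]=0 (border '')
j=24 s[j]='a': π[24]=0 (border '')
j=25 s[j]='d': π[25]=0 (border '')
j=26 s[j]='a': π[26]=0 (border '')
j=27 s[j]='e': π[27]=0 (border '')
j=28 s[j]='a': π[28]=0 (border '')
j=29 s[j]='b': π[29]=0 (border '')
j=30 s[j]='c': π[30]=1 (border 'c')
j=31 s[j]='b': k: 1→0; π[31]=0 (border '')
j=32 s[j]='c': π[32]=1 (border 'c')
j=33 s[j]='d': k: 1→0; π[33]=0 (border '')
j=34 s[j]='f': π[34]=0 (border '')
j=35 s[j]='c': π[35]=1 (border 'c')
j=36 s[j]='b': k: 1→0; π[36]=0 (border '')
j=37 s[j]='e': π[37]=0 (border '')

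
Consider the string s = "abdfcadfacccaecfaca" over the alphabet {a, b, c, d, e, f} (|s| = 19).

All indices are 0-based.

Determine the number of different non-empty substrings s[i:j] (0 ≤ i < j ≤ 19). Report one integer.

rank→(start, suffix):
  0 → (18, 'a')
  1 → (0, 'abdfcadfacccaecfaca')
  2 → (16, 'aca')
  3 → (8, 'acccaecfaca')
  4 → (5, 'adfacccaecfaca')
  5 → (12, 'aecfaca')
  6 → (1, 'bdfcadfacccaecfaca')
  7 → (17, 'ca')
  8 → (4, 'cadfacccaecfaca')
  9 → (11, 'caecfaca')
  10 → (10, 'ccaecfaca')
  11 → (9, 'cccaecfaca')
  12 → (14, 'cfaca')
  13 → (6, 'dfacccaecfaca')
  14 → (2, 'dfcadfacccaecfaca')
  15 → (13, 'ecfaca')
  16 → (15, 'faca')
  17 → (7, 'facccaecfaca')
  18 → (3, 'fcadfacccaecfaca')

SA = [18, 0, 16, 8, 5, 12, 1, 17, 4, 11, 10, 9, 14, 6, 2, 13, 15, 7, 3]
i: (SA[i-1],SA[i]) lcp shared
  1: (18,0) 1 'a'
  2: (0,16) 1 'a'
  3: (16,8) 2 'ac'
  4: (8,5) 1 'a'
  5: (5,12) 1 'a'
  6: (12,1) 0 ''
  7: (1,17) 0 ''
  8: (17,4) 2 'ca'
  9: (4,11) 2 'ca'
  10: (11,10) 1 'c'
  11: (10,9) 2 'cc'
  12: (9,14) 1 'c'
  13: (14,6) 0 ''
  14: (6,2) 2 'df'
  15: (2,13) 0 ''
  16: (13,15) 0 ''
  17: (15,7) 3 'fac'
  18: (7,3) 1 'f'

n(n+1)/2 = 19·20/2 = 190
Σ LCP = 0 + 1 + 1 + 2 + 1 + 1 + 0 + 0 + 2 + 2 + 1 + 2 + 1 + 0 + 2 + 0 + 0 + 3 + 1 = 20
distinct = 190 − 20 = 170

170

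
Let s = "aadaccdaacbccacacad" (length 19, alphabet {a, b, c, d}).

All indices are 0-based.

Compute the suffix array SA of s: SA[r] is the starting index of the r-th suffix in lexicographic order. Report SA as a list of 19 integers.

rank | idx | suffix
   0 |   7 | aacbccacacad
   1 |   0 | aadaccdaacbccacacad
   2 |  13 | acacad
   3 |  15 | acad
   4 |   8 | acbccacacad
   5 |   3 | accdaacbccacacad
   6 |  17 | ad
   7 |   1 | adaccdaacbccacacad
   8 |  10 | bccacacad
   9 |  12 | cacacad
  10 |  14 | cacad
  11 |  16 | cad
  12 |   9 | cbccacacad
  13 |  11 | ccacacad
  14 |   4 | ccdaacbccacacad
  15 |   5 | cdaacbccacacad
  16 |  18 | d
  17 |   6 | daacbccacacad
  18 |   2 | daccdaacbccacacad

[7, 0, 13, 15, 8, 3, 17, 1, 10, 12, 14, 16, 9, 11, 4, 5, 18, 6, 2]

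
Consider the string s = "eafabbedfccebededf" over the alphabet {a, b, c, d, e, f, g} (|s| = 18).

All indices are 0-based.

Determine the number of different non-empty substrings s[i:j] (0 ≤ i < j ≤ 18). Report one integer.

sorted suffixes:
  #0 SA[0]=3  'abbedfccebededf'
  #1 SA[1]=1  'afabbedfccebededf'
  #2 SA[2]=4  'bbedfccebededf'
  #3 SA[3]=12  'bededf'
  #4 SA[4]=5  'bedfccebededf'
  #5 SA[5]=9  'ccebededf'
  #6 SA[6]=10  'cebededf'
  #7 SA[7]=14  'dedf'
  #8 SA[8]=16  'df'
  #9 SA[9]=7  'dfccebededf'
  #10 SA[10]=0  'eafabbedfccebededf'
  #11 SA[11]=11  'ebededf'
  #12 SA[12]=13  'ededf'
  #13 SA[13]=15  'edf'
  #14 SA[14]=6  'edfccebededf'
  #15 SA[15]=17  'f'
  #16 SA[16]=2  'fabbedfccebededf'
  #17 SA[17]=8  'fccebededf'

SA = [3, 1, 4, 12, 5, 9, 10, 14, 16, 7, 0, 11, 13, 15, 6, 17, 2, 8]
rank  pair      lcp
   1  s[3:],s[1:]  1  'a'
   2  s[1:],s[4:]  0  ''
   3  s[4:],s[12:]  1  'b'
   4  s[12:],s[5:]  3  'bed'
   5  s[5:],s[9:]  0  ''
   6  s[9:],s[10:]  1  'c'
   7  s[10:],s[14:]  0  ''
   8  s[14:],s[16:]  1  'd'
   9  s[16:],s[7:]  2  'df'
  10  s[7:],s[0:]  0  ''
  11  s[0:],s[11:]  1  'e'
  12  s[11:],s[13:]  1  'e'
  13  s[13:],s[15:]  2  'ed'
  14  s[15:],s[6:]  3  'edf'
  15  s[6:],s[17:]  0  ''
  16  s[17:],s[2:]  1  'f'
  17  s[2:],s[8:]  1  'f'

n(n+1)/2 = 18·19/2 = 171
Σ LCP = 0 + 1 + 0 + 1 + 3 + 0 + 1 + 0 + 1 + 2 + 0 + 1 + 1 + 2 + 3 + 0 + 1 + 1 = 18
distinct = 171 − 18 = 153

153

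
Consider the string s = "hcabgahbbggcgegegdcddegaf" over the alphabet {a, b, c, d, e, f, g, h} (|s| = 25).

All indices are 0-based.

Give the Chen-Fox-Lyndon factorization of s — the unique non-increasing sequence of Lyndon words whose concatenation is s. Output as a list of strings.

["h", "c", "abgahbbggcgegegdcddegaf"]

emit factor 1: 'h' (i=0, period=1)
emit factor 2: 'c' (i=1, period=1)
emit factor 3: 'abgahbbggcgegegdcddegaf' (i=2, period=23)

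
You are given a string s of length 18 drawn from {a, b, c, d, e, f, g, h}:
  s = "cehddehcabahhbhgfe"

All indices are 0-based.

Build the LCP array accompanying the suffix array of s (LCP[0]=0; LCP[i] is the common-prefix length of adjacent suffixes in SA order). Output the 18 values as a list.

[0, 1, 0, 1, 0, 1, 0, 1, 0, 1, 2, 0, 0, 0, 1, 1, 1, 1]

rank | idx | suffix
   0 |   8 | abahhbhgfe
   1 |  10 | ahhbhgfe
   2 |   9 | bahhbhgfe
   3 |  13 | bhgfe
   4 |   7 | cabahhbhgfe
   5 |   0 | cehddehcabahhbhgfe
   6 |   3 | ddehcabahhbhgfe
   7 |   4 | dehcabahhbhgfe
   8 |  17 | e
   9 |   5 | ehcabahhbhgfe
  10 |   1 | ehddehcabahhbhgfe
  11 |  16 | fe
  12 |  15 | gfe
  13 |  12 | hbhgfe
  14 |   6 | hcabahhbhgfe
  15 |   2 | hddehcabahhbhgfe
  16 |  14 | hgfe
  17 |  11 | hhbhgfe

SA = [8, 10, 9, 13, 7, 0, 3, 4, 17, 5, 1, 16, 15, 12, 6, 2, 14, 11]
[i] adj suffixes → lcp
  [1] 8/10 → 1 ('a')
  [2] 10/9 → 0 ('')
  [3] 9/13 → 1 ('b')
  [4] 13/7 → 0 ('')
  [5] 7/0 → 1 ('c')
  [6] 0/3 → 0 ('')
  [7] 3/4 → 1 ('d')
  [8] 4/17 → 0 ('')
  [9] 17/5 → 1 ('e')
  [10] 5/1 → 2 ('eh')
  [11] 1/16 → 0 ('')
  [12] 16/15 → 0 ('')
  [13] 15/12 → 0 ('')
  [14] 12/6 → 1 ('h')
  [15] 6/2 → 1 ('h')
  [16] 2/14 → 1 ('h')
  [17] 14/11 → 1 ('h')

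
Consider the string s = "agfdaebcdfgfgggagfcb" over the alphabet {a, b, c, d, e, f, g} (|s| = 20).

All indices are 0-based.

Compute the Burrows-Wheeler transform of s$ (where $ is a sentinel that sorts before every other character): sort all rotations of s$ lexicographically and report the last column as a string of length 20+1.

bdg$cefbfcaggdggaafgf

rank  rotation               last
    0  $agfdaebcdfgfgggagfcb  b
    1  aebcdfgfgggagfcb$agfd  d
    2  agfcb$agfdaebcdfgfggg  g
    3  agfdaebcdfgfgggagfcb$  $
    4  b$agfdaebcdfgfgggagfc  c
    5  bcdfgfgggagfcb$agfdae  e
    6  cb$agfdaebcdfgfgggagf  f
    7  cdfgfgggagfcb$agfdaeb  b
    8  daebcdfgfgggagfcb$agf  f
    9  dfgfgggagfcb$agfdaebc  c
   10  ebcdfgfgggagfcb$agfda  a
   11  fcb$agfdaebcdfgfgggag  g
   12  fdaebcdfgfgggagfcb$ag  g
   13  fgfgggagfcb$agfdaebcd  d
   14  fgggagfcb$agfdaebcdfg  g
   15  gagfcb$agfdaebcdfgfgg  g
   16  gfcb$agfdaebcdfgfggga  a
   17  gfdaebcdfgfgggagfcb$a  a
   18  gfgggagfcb$agfdaebcdf  f
   19  ggagfcb$agfdaebcdfgfg  g
   20  gggagfcb$agfdaebcdfgf  f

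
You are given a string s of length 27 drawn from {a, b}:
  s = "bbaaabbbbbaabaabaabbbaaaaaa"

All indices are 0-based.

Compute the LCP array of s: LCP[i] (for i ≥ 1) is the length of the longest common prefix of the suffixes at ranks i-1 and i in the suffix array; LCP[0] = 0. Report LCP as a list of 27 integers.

rank | idx | suffix
   0 |  26 | a
   1 |  25 | aa
   2 |  24 | aaa
   3 |  23 | aaaa
   4 |  22 | aaaaa
   5 |  21 | aaaaaa
   6 |   2 | aaabbbbbaabaabaabbbaaaaaa
   7 |  10 | aabaabaabbbaaaaaa
   8 |  13 | aabaabbbaaaaaa
   9 |  16 | aabbbaaaaaa
  10 |   3 | aabbbbbaabaabaabbbaaaaaa
  11 |  11 | abaabaabbbaaaaaa
  12 |  14 | abaabbbaaaaaa
  13 |  17 | abbbaaaaaa
  14 |   4 | abbbbbaabaabaabbbaaaaaa
  15 |  20 | baaaaaa
  16 |   1 | baaabbbbbaabaabaabbbaaaaaa
  17 |   9 | baabaabaabbbaaaaaa
  18 |  12 | baabaabbbaaaaaa
  19 |  15 | baabbbaaaaaa
  20 |  19 | bbaaaaaa
  21 |   0 | bbaaabbbbbaabaabaabbbaaaaaa
  22 |   8 | bbaabaabaabbbaaaaaa
  23 |  18 | bbbaaaaaa
  24 |   7 | bbbaabaabaabbbaaaaaa
  25 |   6 | bbbbaabaabaabbbaaaaaa
  26 |   5 | bbbbbaabaabaabbbaaaaaa

SA = [26, 25, 24, 23, 22, 21, 2, 10, 13, 16, 3, 11, 14, 17, 4, 20, 1, 9, 12, 15, 19, 0, 8, 18, 7, 6, 5]
i: (SA[i-1],SA[i]) lcp shared
  1: (26,25) 1 'a'
  2: (25,24) 2 'aa'
  3: (24,23) 3 'aaa'
  4: (23,22) 4 'aaaa'
  5: (22,21) 5 'aaaaa'
  6: (21,2) 3 'aaa'
  7: (2,10) 2 'aa'
  8: (10,13) 6 'aabaab'
  9: (13,16) 3 'aab'
  10: (16,3) 5 'aabbb'
  11: (3,11) 1 'a'
  12: (11,14) 5 'abaab'
  13: (14,17) 2 'ab'
  14: (17,4) 4 'abbb'
  15: (4,20) 0 ''
  16: (20,1) 4 'baaa'
  17: (1,9) 3 'baa'
  18: (9,12) 7 'baabaab'
  19: (12,15) 4 'baab'
  20: (15,19) 1 'b'
  21: (19,0) 5 'bbaaa'
  22: (0,8) 4 'bbaa'
  23: (8,18) 2 'bb'
  24: (18,7) 5 'bbbaa'
  25: (7,6) 3 'bbb'
  26: (6,5) 4 'bbbb'

[0, 1, 2, 3, 4, 5, 3, 2, 6, 3, 5, 1, 5, 2, 4, 0, 4, 3, 7, 4, 1, 5, 4, 2, 5, 3, 4]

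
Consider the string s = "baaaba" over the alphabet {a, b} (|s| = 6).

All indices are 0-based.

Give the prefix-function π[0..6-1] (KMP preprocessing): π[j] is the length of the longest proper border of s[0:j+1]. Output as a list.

π[0] = 0
j=1 s[j]='a': π[1]=0 (border '')
j=2 s[j]='a': π[2]=0 (border '')
j=3 s[j]='a': π[3]=0 (border '')
j=4 s[j]='b': π[4]=1 (border 'b')
j=5 s[j]='a': π[5]=2 (border 'ba')

[0, 0, 0, 0, 1, 2]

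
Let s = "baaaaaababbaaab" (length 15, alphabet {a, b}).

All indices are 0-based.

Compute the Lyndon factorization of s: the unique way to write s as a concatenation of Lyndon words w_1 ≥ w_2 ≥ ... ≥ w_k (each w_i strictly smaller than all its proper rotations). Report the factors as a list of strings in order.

["b", "aaaaaababbaaab"]

emit factor 1: 'b' (i=0, period=1)
emit factor 2: 'aaaaaababbaaab' (i=1, period=14)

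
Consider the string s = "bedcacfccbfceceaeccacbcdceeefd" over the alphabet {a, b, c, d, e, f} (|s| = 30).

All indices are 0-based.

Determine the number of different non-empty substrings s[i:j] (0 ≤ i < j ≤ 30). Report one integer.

sorted suffixes:
  #0 SA[0]=19  'acbcdceeefd'
  #1 SA[1]=4  'acfccbfceceaeccacbcdceeefd'
  #2 SA[2]=15  'aeccacbcdceeefd'
  #3 SA[3]=21  'bcdceeefd'
  #4 SA[4]=0  'bedcacfccbfceceaeccacbcdceeefd'
  #5 SA[5]=9  'bfceceaeccacbcdceeefd'
  #6 SA[6]=18  'cacbcdceeefd'
  #7 SA[7]=3  'cacfccbfceceaeccacbcdceeefd'
  #8 SA[8]=20  'cbcdceeefd'
  #9 SA[9]=8  'cbfceceaeccacbcdceeefd'
  #10 SA[10]=17  'ccacbcdceeefd'
  #11 SA[11]=7  'ccbfceceaeccacbcdceeefd'
  #12 SA[12]=22  'cdceeefd'
  #13 SA[13]=13  'ceaeccacbcdceeefd'
  #14 SA[14]=11  'ceceaeccacbcdceeefd'
  #15 SA[15]=24  'ceeefd'
  #16 SA[16]=5  'cfccbfceceaeccacbcdceeefd'
  #17 SA[17]=29  'd'
  #18 SA[18]=2  'dcacfccbfceceaeccacbcdceeefd'
  #19 SA[19]=23  'dceeefd'
  #20 SA[20]=14  'eaeccacbcdceeefd'
  #21 SA[21]=16  'eccacbcdceeefd'
  #22 SA[22]=12  'eceaeccacbcdceeefd'
  #23 SA[23]=1  'edcacfccbfceceaeccacbcdceeefd'
  #24 SA[24]=25  'eeefd'
  #25 SA[25]=26  'eefd'
  #26 SA[26]=27  'efd'
  #27 SA[27]=6  'fccbfceceaeccacbcdceeefd'
  #28 SA[28]=10  'fceceaeccacbcdceeefd'
  #29 SA[29]=28  'fd'

SA = [19, 4, 15, 21, 0, 9, 18, 3, 20, 8, 17, 7, 22, 13, 11, 24, 5, 29, 2, 23, 14, 16, 12, 1, 25, 26, 27, 6, 10, 28]
rank  pair      lcp
   1  s[19:],s[4:]  2  'ac'
   2  s[4:],s[15:]  1  'a'
   3  s[15:],s[21:]  0  ''
   4  s[21:],s[0:]  1  'b'
   5  s[0:],s[9:]  1  'b'
   6  s[9:],s[18:]  0  ''
   7  s[18:],s[3:]  3  'cac'
   8  s[3:],s[20:]  1  'c'
   9  s[20:],s[8:]  2  'cb'
  10  s[8:],s[17:]  1  'c'
  11  s[17:],s[7:]  2  'cc'
  12  s[7:],s[22:]  1  'c'
  13  s[22:],s[13:]  1  'c'
  14  s[13:],s[11:]  2  'ce'
  15  s[11:],s[24:]  2  'ce'
  16  s[24:],s[5:]  1  'c'
  17  s[5:],s[29:]  0  ''
  18  s[29:],s[2:]  1  'd'
  19  s[2:],s[23:]  2  'dc'
  20  s[23:],s[14:]  0  ''
  21  s[14:],s[16:]  1  'e'
  22  s[16:],s[12:]  2  'ec'
  23  s[12:],s[1:]  1  'e'
  24  s[1:],s[25:]  1  'e'
  25  s[25:],s[26:]  2  'ee'
  26  s[26:],s[27:]  1  'e'
  27  s[27:],s[6:]  0  ''
  28  s[6:],s[10:]  2  'fc'
  29  s[10:],s[28:]  1  'f'

n(n+1)/2 = 30·31/2 = 465
Σ LCP = 0 + 2 + 1 + 0 + 1 + 1 + 0 + 3 + 1 + 2 + 1 + 2 + 1 + 1 + 2 + 2 + 1 + 0 + 1 + 2 + 0 + 1 + 2 + 1 + 1 + 2 + 1 + 0 + 2 + 1 = 35
distinct = 465 − 35 = 430

430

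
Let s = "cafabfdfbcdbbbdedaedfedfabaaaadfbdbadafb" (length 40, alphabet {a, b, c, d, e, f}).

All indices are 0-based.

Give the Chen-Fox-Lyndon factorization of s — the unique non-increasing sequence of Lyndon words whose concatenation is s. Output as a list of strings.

emit factor 1: 'c' (i=0, period=1)
emit factor 2: 'af' (i=1, period=2)
emit factor 3: 'abfdfbcdbbbdedaedfedf' (i=3, period=21)
emit factor 4: 'ab' (i=24, period=2)
emit factor 5: 'aaaadfbdbadafb' (i=26, period=14)

["c", "af", "abfdfbcdbbbdedaedfedf", "ab", "aaaadfbdbadafb"]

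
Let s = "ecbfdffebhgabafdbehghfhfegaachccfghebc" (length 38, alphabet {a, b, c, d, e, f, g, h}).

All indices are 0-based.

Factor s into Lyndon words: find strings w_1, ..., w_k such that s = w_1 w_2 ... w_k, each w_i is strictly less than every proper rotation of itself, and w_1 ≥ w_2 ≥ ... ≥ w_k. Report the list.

["e", "c", "bfdffebhg", "abafdbehghfhfeg", "aachccfghebc"]

emit factor 1: 'e' (i=0, period=1)
emit factor 2: 'c' (i=1, period=1)
emit factor 3: 'bfdffebhg' (i=2, period=9)
emit factor 4: 'abafdbehghfhfeg' (i=11, period=15)
emit factor 5: 'aachccfghebc' (i=26, period=12)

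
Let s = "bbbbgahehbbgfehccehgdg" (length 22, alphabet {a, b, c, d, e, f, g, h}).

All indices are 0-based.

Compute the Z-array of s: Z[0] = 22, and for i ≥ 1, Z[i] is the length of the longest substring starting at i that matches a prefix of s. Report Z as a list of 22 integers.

Z[0]=22
i=1: outside box; Z[1]=3 grow→box=[1,4)
i=2: min(r-i=2, Z[1]=3)=2; Z[2]=2
i=3: min(r-i=1, Z[2]=2)=1; Z[3]=1
i=4: outside box; Z[4]=0
i=5: outside box; Z[5]=0
i=6: outside box; Z[6]=0
i=7: outside box; Z[7]=0
i=8: outside box; Z[8]=0
i=9: outside box; Z[9]=2 grow→box=[9,11)
i=10: min(r-i=1, Z[1]=3)=1; Z[10]=1
i=11: outside box; Z[11]=0
i=12: outside box; Z[12]=0
i=13: outside box; Z[13]=0
i=14: outside box; Z[14]=0
i=15: outside box; Z[15]=0
i=16: outside box; Z[16]=0
i=17: outside box; Z[17]=0
i=18: outside box; Z[18]=0
i=19: outside box; Z[19]=0
i=20: outside box; Z[20]=0
i=21: outside box; Z[21]=0

[22, 3, 2, 1, 0, 0, 0, 0, 0, 2, 1, 0, 0, 0, 0, 0, 0, 0, 0, 0, 0, 0]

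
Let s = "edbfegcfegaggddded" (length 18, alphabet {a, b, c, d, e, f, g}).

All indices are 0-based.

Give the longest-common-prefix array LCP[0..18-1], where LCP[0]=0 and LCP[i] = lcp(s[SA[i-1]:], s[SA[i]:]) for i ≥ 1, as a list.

[0, 0, 0, 0, 1, 1, 2, 1, 0, 2, 1, 2, 0, 3, 0, 1, 1, 1]

sorted suffixes:
  #0 SA[0]=10  'aggddded'
  #1 SA[1]=2  'bfegcfegaggddded'
  #2 SA[2]=6  'cfegaggddded'
  #3 SA[3]=17  'd'
  #4 SA[4]=1  'dbfegcfegaggddded'
  #5 SA[5]=13  'ddded'
  #6 SA[6]=14  'dded'
  #7 SA[7]=15  'ded'
  #8 SA[8]=16  'ed'
  #9 SA[9]=0  'edbfegcfegaggddded'
  #10 SA[10]=8  'egaggddded'
  #11 SA[11]=4  'egcfegaggddded'
  #12 SA[12]=7  'fegaggddded'
  #13 SA[13]=3  'fegcfegaggddded'
  #14 SA[14]=9  'gaggddded'
  #15 SA[15]=5  'gcfegaggddded'
  #16 SA[16]=12  'gddded'
  #17 SA[17]=11  'ggddded'

SA = [10, 2, 6, 17, 1, 13, 14, 15, 16, 0, 8, 4, 7, 3, 9, 5, 12, 11]
[i] adj suffixes → lcp
  [1] 10/2 → 0 ('')
  [2] 2/6 → 0 ('')
  [3] 6/17 → 0 ('')
  [4] 17/1 → 1 ('d')
  [5] 1/13 → 1 ('d')
  [6] 13/14 → 2 ('dd')
  [7] 14/15 → 1 ('d')
  [8] 15/16 → 0 ('')
  [9] 16/0 → 2 ('ed')
  [10] 0/8 → 1 ('e')
  [11] 8/4 → 2 ('eg')
  [12] 4/7 → 0 ('')
  [13] 7/3 → 3 ('feg')
  [14] 3/9 → 0 ('')
  [15] 9/5 → 1 ('g')
  [16] 5/12 → 1 ('g')
  [17] 12/11 → 1 ('g')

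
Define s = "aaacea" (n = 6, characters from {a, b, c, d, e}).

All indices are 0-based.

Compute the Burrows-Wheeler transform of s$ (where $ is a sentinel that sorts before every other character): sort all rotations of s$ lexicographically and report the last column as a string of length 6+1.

rank  rotation last
    0  $aaacea  a
    1  a$aaace  e
    2  aaacea$  $
    3  aacea$a  a
    4  acea$aa  a
    5  cea$aaa  a
    6  ea$aaac  c

ae$aaac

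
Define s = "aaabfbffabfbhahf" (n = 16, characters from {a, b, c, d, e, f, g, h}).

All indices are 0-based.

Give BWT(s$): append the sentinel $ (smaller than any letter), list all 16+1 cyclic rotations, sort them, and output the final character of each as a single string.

rank  rotation           last
    0  $aaabfbffabfbhahf  f
    1  aaabfbffabfbhahf$  $
    2  aabfbffabfbhahf$a  a
    3  abfbffabfbhahf$aa  a
    4  abfbhahf$aaabfbff  f
    5  ahf$aaabfbffabfbh  h
    6  bfbffabfbhahf$aaa  a
    7  bfbhahf$aaabfbffa  a
    8  bffabfbhahf$aaabf  f
    9  bhahf$aaabfbffabf  f
   10  f$aaabfbffabfbhah  h
   11  fabfbhahf$aaabfbf  f
   12  fbffabfbhahf$aaab  b
   13  fbhahf$aaabfbffab  b
   14  ffabfbhahf$aaabfb  b
   15  hahf$aaabfbffabfb  b
   16  hf$aaabfbffabfbha  a

f$aafhaaffhfbbbba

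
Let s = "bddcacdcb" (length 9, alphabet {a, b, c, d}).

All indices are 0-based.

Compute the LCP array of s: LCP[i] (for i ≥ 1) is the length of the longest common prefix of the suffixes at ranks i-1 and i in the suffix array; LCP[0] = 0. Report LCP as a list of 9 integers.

rank→(start, suffix):
  0 → (4, 'acdcb')
  1 → (8, 'b')
  2 → (0, 'bddcacdcb')
  3 → (3, 'cacdcb')
  4 → (7, 'cb')
  5 → (5, 'cdcb')
  6 → (2, 'dcacdcb')
  7 → (6, 'dcb')
  8 → (1, 'ddcacdcb')

SA = [4, 8, 0, 3, 7, 5, 2, 6, 1]
i: (SA[i-1],SA[i]) lcp shared
  1: (4,8) 0 ''
  2: (8,0) 1 'b'
  3: (0,3) 0 ''
  4: (3,7) 1 'c'
  5: (7,5) 1 'c'
  6: (5,2) 0 ''
  7: (2,6) 2 'dc'
  8: (6,1) 1 'd'

[0, 0, 1, 0, 1, 1, 0, 2, 1]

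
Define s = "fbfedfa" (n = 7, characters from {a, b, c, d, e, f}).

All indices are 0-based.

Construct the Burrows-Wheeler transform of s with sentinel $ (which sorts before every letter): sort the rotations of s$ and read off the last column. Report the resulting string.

affefd$b

rank  rotation  last
    0  $fbfedfa  a
    1  a$fbfedf  f
    2  bfedfa$f  f
    3  dfa$fbfe  e
    4  edfa$fbf  f
    5  fa$fbfed  d
    6  fbfedfa$  $
    7  fedfa$fb  b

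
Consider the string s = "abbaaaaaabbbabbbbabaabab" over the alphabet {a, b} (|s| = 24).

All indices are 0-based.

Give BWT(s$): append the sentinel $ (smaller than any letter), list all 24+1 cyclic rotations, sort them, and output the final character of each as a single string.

rank  rotation                   last
    0  $abbaaaaaabbbabbbbabaabab  b
    1  aaaaaabbbabbbbabaabab$abb  b
    2  aaaaabbbabbbbabaabab$abba  a
    3  aaaabbbabbbbabaabab$abbaa  a
    4  aaabbbabbbbabaabab$abbaaa  a
    5  aabab$abbaaaaaabbbabbbbab  b
    6  aabbbabbbbabaabab$abbaaaa  a
    7  ab$abbaaaaaabbbabbbbabaab  b
    8  abaabab$abbaaaaaabbbabbbb  b
    9  abab$abbaaaaaabbbabbbbaba  a
   10  abbaaaaaabbbabbbbabaabab$  $
   11  abbbabbbbabaabab$abbaaaaa  a
   12  abbbbabaabab$abbaaaaaabbb  b
   13  b$abbaaaaaabbbabbbbabaaba  a
   14  baaaaaabbbabbbbabaabab$ab  b
   15  baabab$abbaaaaaabbbabbbba  a
   16  bab$abbaaaaaabbbabbbbabaa  a
   17  babaabab$abbaaaaaabbbabbb  b
   18  babbbbabaabab$abbaaaaaabb  b
   19  bbaaaaaabbbabbbbabaabab$a  a
   20  bbabaabab$abbaaaaaabbbabb  b
   21  bbabbbbabaabab$abbaaaaaab  b
   22  bbbabaabab$abbaaaaaabbbab  b
   23  bbbabbbbabaabab$abbaaaaaa  a
   24  bbbbabaabab$abbaaaaaabbba  a

bbaaababba$ababaabbabbbaa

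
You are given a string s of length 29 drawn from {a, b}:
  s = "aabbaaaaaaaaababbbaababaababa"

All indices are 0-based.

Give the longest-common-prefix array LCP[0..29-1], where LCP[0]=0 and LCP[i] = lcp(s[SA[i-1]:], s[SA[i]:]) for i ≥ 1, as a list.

rank→(start, suffix):
  0 → (28, 'a')
  1 → (4, 'aaaaaaaaababbbaababaababa')
  2 → (5, 'aaaaaaaababbbaababaababa')
  3 → (6, 'aaaaaaababbbaababaababa')
  4 → (7, 'aaaaaababbbaababaababa')
  5 → (8, 'aaaaababbbaababaababa')
  6 → (9, 'aaaababbbaababaababa')
  7 → (10, 'aaababbbaababaababa')
  8 → (23, 'aababa')
  9 → (18, 'aababaababa')
  10 → (11, 'aababbbaababaababa')
  11 → (0, 'aabbaaaaaaaaababbbaababaababa')
  12 → (26, 'aba')
  13 → (21, 'abaababa')
  14 → (24, 'ababa')
  15 → (19, 'ababaababa')
  16 → (12, 'ababbbaababaababa')
  17 → (1, 'abbaaaaaaaaababbbaababaababa')
  18 → (14, 'abbbaababaababa')
  19 → (27, 'ba')
  20 → (3, 'baaaaaaaaababbbaababaababa')
  21 → (22, 'baababa')
  22 → (17, 'baababaababa')
  23 → (25, 'baba')
  24 → (20, 'babaababa')
  25 → (13, 'babbbaababaababa')
  26 → (2, 'bbaaaaaaaaababbbaababaababa')
  27 → (16, 'bbaababaababa')
  28 → (15, 'bbbaababaababa')

SA = [28, 4, 5, 6, 7, 8, 9, 10, 23, 18, 11, 0, 26, 21, 24, 19, 12, 1, 14, 27, 3, 22, 17, 25, 20, 13, 2, 16, 15]
rank  pair      lcp
   1  s[28:],s[4:]  1  'a'
   2  s[4:],s[5:]  8  'aaaaaaaa'
   3  s[5:],s[6:]  7  'aaaaaaa'
   4  s[6:],s[7:]  6  'aaaaaa'
   5  s[7:],s[8:]  5  'aaaaa'
   6  s[8:],s[9:]  4  'aaaa'
   7  s[9:],s[10:]  3  'aaa'
   8  s[10:],s[23:]  2  'aa'
   9  s[23:],s[18:]  6  'aababa'
  10  s[18:],s[11:]  5  'aabab'
  11  s[11:],s[0:]  3  'aab'
  12  s[0:],s[26:]  1  'a'
  13  s[26:],s[21:]  3  'aba'
  14  s[21:],s[24:]  3  'aba'
  15  s[24:],s[19:]  5  'ababa'
  16  s[19:],s[12:]  4  'abab'
  17  s[12:],s[1:]  2  'ab'
  18  s[1:],s[14:]  3  'abb'
  19  s[14:],s[27:]  0  ''
  20  s[27:],s[3:]  2  'ba'
  21  s[3:],s[22:]  3  'baa'
  22  s[22:],s[17:]  7  'baababa'
  23  s[17:],s[25:]  2  'ba'
  24  s[25:],s[20:]  4  'baba'
  25  s[20:],s[13:]  3  'bab'
  26  s[13:],s[2:]  1  'b'
  27  s[2:],s[16:]  4  'bbaa'
  28  s[16:],s[15:]  2  'bb'

[0, 1, 8, 7, 6, 5, 4, 3, 2, 6, 5, 3, 1, 3, 3, 5, 4, 2, 3, 0, 2, 3, 7, 2, 4, 3, 1, 4, 2]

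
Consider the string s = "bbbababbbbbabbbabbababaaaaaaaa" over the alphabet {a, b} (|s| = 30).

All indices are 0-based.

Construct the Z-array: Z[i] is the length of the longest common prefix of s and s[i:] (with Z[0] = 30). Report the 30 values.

[30, 2, 1, 0, 1, 0, 3, 3, 5, 2, 1, 0, 5, 2, 1, 0, 2, 1, 0, 1, 0, 1, 0, 0, 0, 0, 0, 0, 0, 0]

Z[0]=30
i=1: fresh scan; Z[1]=2 extend→box=[1,3)
i=2: min(r-i=1, Z[1]=2)=1; Z[2]=1
i=3: fresh scan; Z[3]=0
i=4: fresh scan; Z[4]=1 extend→box=[4,5)
i=5: fresh scan; Z[5]=0
i=6: fresh scan; Z[6]=3 extend→box=[6,9)
i=7: min(r-i=2, Z[1]=2)=2; Z[7]=3 extend→box=[7,10)
i=8: min(r-i=2, Z[1]=2)=2; Z[8]=5 extend→box=[8,13)
i=9: min(r-i=4, Z[1]=2)=2; Z[9]=2
i=10: min(r-i=3, Z[2]=1)=1; Z[10]=1
i=11: min(r-i=2, Z[3]=0)=0; Z[11]=0
i=12: min(r-i=1, Z[4]=1)=1; Z[12]=5 extend→box=[12,17)
i=13: min(r-i=4, Z[1]=2)=2; Z[13]=2
i=14: min(r-i=3, Z[2]=1)=1; Z[14]=1
i=15: min(r-i=2, Z[3]=0)=0; Z[15]=0
i=16: min(r-i=1, Z[4]=1)=1; Z[16]=2 extend→box=[16,18)
i=17: min(r-i=1, Z[1]=2)=1; Z[17]=1
i=18: fresh scan; Z[18]=0
i=19: fresh scan; Z[19]=1 extend→box=[19,20)
i=20: fresh scan; Z[20]=0
i=21: fresh scan; Z[21]=1 extend→box=[21,22)
i=22: fresh scan; Z[22]=0
i=23: fresh scan; Z[23]=0
i=24: fresh scan; Z[24]=0
i=25: fresh scan; Z[25]=0
i=26: fresh scan; Z[26]=0
i=27: fresh scan; Z[27]=0
i=28: fresh scan; Z[28]=0
i=29: fresh scan; Z[29]=0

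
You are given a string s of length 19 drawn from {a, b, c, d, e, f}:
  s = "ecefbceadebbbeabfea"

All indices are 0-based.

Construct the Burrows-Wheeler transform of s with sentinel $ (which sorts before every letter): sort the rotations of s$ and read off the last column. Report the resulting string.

rank  rotation              last
    0  $ecefbceadebbbeabfea  a
    1  a$ecefbceadebbbeabfe  e
    2  abfea$ecefbceadebbbe  e
    3  adebbbeabfea$ecefbce  e
    4  bbbeabfea$ecefbceade  e
    5  bbeabfea$ecefbceadeb  b
    6  bceadebbbeabfea$ecef  f
    7  beabfea$ecefbceadebb  b
    8  bfea$ecefbceadebbbea  a
    9  ceadebbbeabfea$ecefb  b
   10  cefbceadebbbeabfea$e  e
   11  debbbeabfea$ecefbcea  a
   12  ea$ecefbceadebbbeabf  f
   13  eabfea$ecefbceadebbb  b
   14  eadebbbeabfea$ecefbc  c
   15  ebbbeabfea$ecefbcead  d
   16  ecefbceadebbbeabfea$  $
   17  efbceadebbbeabfea$ec  c
   18  fbceadebbbeabfea$ece  e
   19  fea$ecefbceadebbbeab  b

aeeeebfbabeafbcd$ceb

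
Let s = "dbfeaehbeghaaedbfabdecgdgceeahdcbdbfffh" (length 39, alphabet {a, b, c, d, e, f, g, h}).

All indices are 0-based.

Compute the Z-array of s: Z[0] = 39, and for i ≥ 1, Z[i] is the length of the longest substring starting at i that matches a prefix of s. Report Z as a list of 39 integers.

[39, 0, 0, 0, 0, 0, 0, 0, 0, 0, 0, 0, 0, 0, 3, 0, 0, 0, 0, 1, 0, 0, 0, 1, 0, 0, 0, 0, 0, 0, 1, 0, 0, 3, 0, 0, 0, 0, 0]

Z[0]=39
i=1: outside box; Z[1]=0
i=2: outside box; Z[2]=0
i=3: outside box; Z[3]=0
i=4: outside box; Z[4]=0
i=5: outside box; Z[5]=0
i=6: outside box; Z[6]=0
i=7: outside box; Z[7]=0
i=8: outside box; Z[8]=0
i=9: outside box; Z[9]=0
i=10: outside box; Z[10]=0
i=11: outside box; Z[11]=0
i=12: outside box; Z[12]=0
i=13: outside box; Z[13]=0
i=14: outside box; Z[14]=3 grow→box=[14,17)
i=15: min(r-i=2, Z[1]=0)=0; Z[15]=0
i=16: min(r-i=1, Z[2]=0)=0; Z[16]=0
i=17: outside box; Z[17]=0
i=18: outside box; Z[18]=0
i=19: outside box; Z[19]=1 grow→box=[19,20)
i=20: outside box; Z[20]=0
i=21: outside box; Z[21]=0
i=22: outside box; Z[22]=0
i=23: outside box; Z[23]=1 grow→box=[23,24)
i=24: outside box; Z[24]=0
i=25: outside box; Z[25]=0
i=26: outside box; Z[26]=0
i=27: outside box; Z[27]=0
i=28: outside box; Z[28]=0
i=29: outside box; Z[29]=0
i=30: outside box; Z[30]=1 grow→box=[30,31)
i=31: outside box; Z[31]=0
i=32: outside box; Z[32]=0
i=33: outside box; Z[33]=3 grow→box=[33,36)
i=34: min(r-i=2, Z[1]=0)=0; Z[34]=0
i=35: min(r-i=1, Z[2]=0)=0; Z[35]=0
i=36: outside box; Z[36]=0
i=37: outside box; Z[37]=0
i=38: outside box; Z[38]=0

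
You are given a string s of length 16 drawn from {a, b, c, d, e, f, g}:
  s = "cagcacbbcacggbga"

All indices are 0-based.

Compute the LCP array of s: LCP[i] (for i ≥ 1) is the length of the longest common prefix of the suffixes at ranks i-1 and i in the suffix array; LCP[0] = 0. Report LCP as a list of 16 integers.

sorted suffixes:
  #0 SA[0]=15  'a'
  #1 SA[1]=4  'acbbcacggbga'
  #2 SA[2]=9  'acggbga'
  #3 SA[3]=1  'agcacbbcacggbga'
  #4 SA[4]=6  'bbcacggbga'
  #5 SA[5]=7  'bcacggbga'
  #6 SA[6]=13  'bga'
  #7 SA[7]=3  'cacbbcacggbga'
  #8 SA[8]=8  'cacggbga'
  #9 SA[9]=0  'cagcacbbcacggbga'
  #10 SA[10]=5  'cbbcacggbga'
  #11 SA[11]=10  'cggbga'
  #12 SA[12]=14  'ga'
  #13 SA[13]=12  'gbga'
  #14 SA[14]=2  'gcacbbcacggbga'
  #15 SA[15]=11  'ggbga'

SA = [15, 4, 9, 1, 6, 7, 13, 3, 8, 0, 5, 10, 14, 12, 2, 11]
rank  pair      lcp
   1  s[15:],s[4:]  1  'a'
   2  s[4:],s[9:]  2  'ac'
   3  s[9:],s[1:]  1  'a'
   4  s[1:],s[6:]  0  ''
   5  s[6:],s[7:]  1  'b'
   6  s[7:],s[13:]  1  'b'
   7  s[13:],s[3:]  0  ''
   8  s[3:],s[8:]  3  'cac'
   9  s[8:],s[0:]  2  'ca'
  10  s[0:],s[5:]  1  'c'
  11  s[5:],s[10:]  1  'c'
  12  s[10:],s[14:]  0  ''
  13  s[14:],s[12:]  1  'g'
  14  s[12:],s[2:]  1  'g'
  15  s[2:],s[11:]  1  'g'

[0, 1, 2, 1, 0, 1, 1, 0, 3, 2, 1, 1, 0, 1, 1, 1]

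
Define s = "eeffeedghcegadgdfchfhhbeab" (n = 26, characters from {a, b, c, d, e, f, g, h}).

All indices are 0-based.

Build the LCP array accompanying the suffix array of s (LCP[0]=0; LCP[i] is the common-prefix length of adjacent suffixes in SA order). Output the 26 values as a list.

rank→(start, suffix):
  0 → (24, 'ab')
  1 → (12, 'adgdfchfhhbeab')
  2 → (25, 'b')
  3 → (22, 'beab')
  4 → (9, 'cegadgdfchfhhbeab')
  5 → (17, 'chfhhbeab')
  6 → (15, 'dfchfhhbeab')
  7 → (13, 'dgdfchfhhbeab')
  8 → (6, 'dghcegadgdfchfhhbeab')
  9 → (23, 'eab')
  10 → (5, 'edghcegadgdfchfhhbeab')
  11 → (4, 'eedghcegadgdfchfhhbeab')
  12 → (0, 'eeffeedghcegadgdfchfhhbeab')
  13 → (1, 'effeedghcegadgdfchfhhbeab')
  14 → (10, 'egadgdfchfhhbeab')
  15 → (16, 'fchfhhbeab')
  16 → (3, 'feedghcegadgdfchfhhbeab')
  17 → (2, 'ffeedghcegadgdfchfhhbeab')
  18 → (19, 'fhhbeab')
  19 → (11, 'gadgdfchfhhbeab')
  20 → (14, 'gdfchfhhbeab')
  21 → (7, 'ghcegadgdfchfhhbeab')
  22 → (21, 'hbeab')
  23 → (8, 'hcegadgdfchfhhbeab')
  24 → (18, 'hfhhbeab')
  25 → (20, 'hhbeab')

SA = [24, 12, 25, 22, 9, 17, 15, 13, 6, 23, 5, 4, 0, 1, 10, 16, 3, 2, 19, 11, 14, 7, 21, 8, 18, 20]
[i] adj suffixes → lcp
  [1] 24/12 → 1 ('a')
  [2] 12/25 → 0 ('')
  [3] 25/22 → 1 ('b')
  [4] 22/9 → 0 ('')
  [5] 9/17 → 1 ('c')
  [6] 17/15 → 0 ('')
  [7] 15/13 → 1 ('d')
  [8] 13/6 → 2 ('dg')
  [9] 6/23 → 0 ('')
  [10] 23/5 → 1 ('e')
  [11] 5/4 → 1 ('e')
  [12] 4/0 → 2 ('ee')
  [13] 0/1 → 1 ('e')
  [14] 1/10 → 1 ('e')
  [15] 10/16 → 0 ('')
  [16] 16/3 → 1 ('f')
  [17] 3/2 → 1 ('f')
  [18] 2/19 → 1 ('f')
  [19] 19/11 → 0 ('')
  [20] 11/14 → 1 ('g')
  [21] 14/7 → 1 ('g')
  [22] 7/21 → 0 ('')
  [23] 21/8 → 1 ('h')
  [24] 8/18 → 1 ('h')
  [25] 18/20 → 1 ('h')

[0, 1, 0, 1, 0, 1, 0, 1, 2, 0, 1, 1, 2, 1, 1, 0, 1, 1, 1, 0, 1, 1, 0, 1, 1, 1]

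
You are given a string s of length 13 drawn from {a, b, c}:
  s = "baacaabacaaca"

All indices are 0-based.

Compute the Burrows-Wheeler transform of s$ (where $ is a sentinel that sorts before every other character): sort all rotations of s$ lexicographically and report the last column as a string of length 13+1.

acccbaaab$aaaa

rank  rotation        last
    0  $baacaabacaaca  a
    1  a$baacaabacaac  c
    2  aabacaaca$baac  c
    3  aaca$baacaabac  c
    4  aacaabacaaca$b  b
    5  abacaaca$baaca  a
    6  aca$baacaabaca  a
    7  acaabacaaca$ba  a
    8  acaaca$baacaab  b
    9  baacaabacaaca$  $
   10  bacaaca$baacaa  a
   11  ca$baacaabacaa  a
   12  caabacaaca$baa  a
   13  caaca$baacaaba  a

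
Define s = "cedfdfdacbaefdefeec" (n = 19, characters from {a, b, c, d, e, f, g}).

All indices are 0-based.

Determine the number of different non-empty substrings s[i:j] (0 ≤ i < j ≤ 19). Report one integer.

rank→(start, suffix):
  0 → (7, 'acbaefdefeec')
  1 → (10, 'aefdefeec')
  2 → (9, 'baefdefeec')
  3 → (18, 'c')
  4 → (8, 'cbaefdefeec')
  5 → (0, 'cedfdfdacbaefdefeec')
  6 → (6, 'dacbaefdefeec')
  7 → (13, 'defeec')
  8 → (4, 'dfdacbaefdefeec')
  9 → (2, 'dfdfdacbaefdefeec')
  10 → (17, 'ec')
  11 → (1, 'edfdfdacbaefdefeec')
  12 → (16, 'eec')
  13 → (11, 'efdefeec')
  14 → (14, 'efeec')
  15 → (5, 'fdacbaefdefeec')
  16 → (12, 'fdefeec')
  17 → (3, 'fdfdacbaefdefeec')
  18 → (15, 'feec')

SA = [7, 10, 9, 18, 8, 0, 6, 13, 4, 2, 17, 1, 16, 11, 14, 5, 12, 3, 15]
[i] adj suffixes → lcp
  [1] 7/10 → 1 ('a')
  [2] 10/9 → 0 ('')
  [3] 9/18 → 0 ('')
  [4] 18/8 → 1 ('c')
  [5] 8/0 → 1 ('c')
  [6] 0/6 → 0 ('')
  [7] 6/13 → 1 ('d')
  [8] 13/4 → 1 ('d')
  [9] 4/2 → 3 ('dfd')
  [10] 2/17 → 0 ('')
  [11] 17/1 → 1 ('e')
  [12] 1/16 → 1 ('e')
  [13] 16/11 → 1 ('e')
  [14] 11/14 → 2 ('ef')
  [15] 14/5 → 0 ('')
  [16] 5/12 → 2 ('fd')
  [17] 12/3 → 2 ('fd')
  [18] 3/15 → 1 ('f')

n(n+1)/2 = 19·20/2 = 190
Σ LCP = 0 + 1 + 0 + 0 + 1 + 1 + 0 + 1 + 1 + 3 + 0 + 1 + 1 + 1 + 2 + 0 + 2 + 2 + 1 = 18
distinct = 190 − 18 = 172

172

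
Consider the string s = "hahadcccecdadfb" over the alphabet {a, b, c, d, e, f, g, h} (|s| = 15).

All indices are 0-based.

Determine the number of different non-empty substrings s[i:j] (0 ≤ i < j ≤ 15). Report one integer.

109

rank→(start, suffix):
  0 → (3, 'adcccecdadfb')
  1 → (11, 'adfb')
  2 → (1, 'ahadcccecdadfb')
  3 → (14, 'b')
  4 → (5, 'cccecdadfb')
  5 → (6, 'ccecdadfb')
  6 → (9, 'cdadfb')
  7 → (7, 'cecdadfb')
  8 → (10, 'dadfb')
  9 → (4, 'dcccecdadfb')
  10 → (12, 'dfb')
  11 → (8, 'ecdadfb')
  12 → (13, 'fb')
  13 → (2, 'hadcccecdadfb')
  14 → (0, 'hahadcccecdadfb')

SA = [3, 11, 1, 14, 5, 6, 9, 7, 10, 4, 12, 8, 13, 2, 0]
i: (SA[i-1],SA[i]) lcp shared
  1: (3,11) 2 'ad'
  2: (11,1) 1 'a'
  3: (1,14) 0 ''
  4: (14,5) 0 ''
  5: (5,6) 2 'cc'
  6: (6,9) 1 'c'
  7: (9,7) 1 'c'
  8: (7,10) 0 ''
  9: (10,4) 1 'd'
  10: (4,12) 1 'd'
  11: (12,8) 0 ''
  12: (8,13) 0 ''
  13: (13,2) 0 ''
  14: (2,0) 2 'ha'

n(n+1)/2 = 15·16/2 = 120
Σ LCP = 0 + 2 + 1 + 0 + 0 + 2 + 1 + 1 + 0 + 1 + 1 + 0 + 0 + 0 + 2 = 11
distinct = 120 − 11 = 109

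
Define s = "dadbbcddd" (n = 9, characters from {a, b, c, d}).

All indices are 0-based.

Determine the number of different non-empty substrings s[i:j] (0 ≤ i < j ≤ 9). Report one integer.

39

rank→(start, suffix):
  0 → (1, 'adbbcddd')
  1 → (3, 'bbcddd')
  2 → (4, 'bcddd')
  3 → (5, 'cddd')
  4 → (8, 'd')
  5 → (0, 'dadbbcddd')
  6 → (2, 'dbbcddd')
  7 → (7, 'dd')
  8 → (6, 'ddd')

SA = [1, 3, 4, 5, 8, 0, 2, 7, 6]
i: (SA[i-1],SA[i]) lcp shared
  1: (1,3) 0 ''
  2: (3,4) 1 'b'
  3: (4,5) 0 ''
  4: (5,8) 0 ''
  5: (8,0) 1 'd'
  6: (0,2) 1 'd'
  7: (2,7) 1 'd'
  8: (7,6) 2 'dd'

n(n+1)/2 = 9·10/2 = 45
Σ LCP = 0 + 0 + 1 + 0 + 0 + 1 + 1 + 1 + 2 = 6
distinct = 45 − 6 = 39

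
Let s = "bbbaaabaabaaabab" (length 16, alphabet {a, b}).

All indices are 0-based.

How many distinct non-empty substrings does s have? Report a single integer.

95

sorted suffixes:
  #0 SA[0]=3  'aaabaabaaabab'
  #1 SA[1]=10  'aaabab'
  #2 SA[2]=7  'aabaaabab'
  #3 SA[3]=4  'aabaabaaabab'
  #4 SA[4]=11  'aabab'
  #5 SA[5]=14  'ab'
  #6 SA[6]=8  'abaaabab'
  #7 SA[7]=5  'abaabaaabab'
  #8 SA[8]=12  'abab'
  #9 SA[9]=15  'b'
  #10 SA[10]=2  'baaabaabaaabab'
  #11 SA[11]=9  'baaabab'
  #12 SA[12]=6  'baabaaabab'
  #13 SA[13]=13  'bab'
  #14 SA[14]=1  'bbaaabaabaaabab'
  #15 SA[15]=0  'bbbaaabaabaaabab'

SA = [3, 10, 7, 4, 11, 14, 8, 5, 12, 15, 2, 9, 6, 13, 1, 0]
[i] adj suffixes → lcp
  [1] 3/10 → 5 ('aaaba')
  [2] 10/7 → 2 ('aa')
  [3] 7/4 → 5 ('aabaa')
  [4] 4/11 → 4 ('aaba')
  [5] 11/14 → 1 ('a')
  [6] 14/8 → 2 ('ab')
  [7] 8/5 → 4 ('abaa')
  [8] 5/12 → 3 ('aba')
  [9] 12/15 → 0 ('')
  [10] 15/2 → 1 ('b')
  [11] 2/9 → 6 ('baaaba')
  [12] 9/6 → 3 ('baa')
  [13] 6/13 → 2 ('ba')
  [14] 13/1 → 1 ('b')
  [15] 1/0 → 2 ('bb')

n(n+1)/2 = 16·17/2 = 136
Σ LCP = 0 + 5 + 2 + 5 + 4 + 1 + 2 + 4 + 3 + 0 + 1 + 6 + 3 + 2 + 1 + 2 = 41
distinct = 136 − 41 = 95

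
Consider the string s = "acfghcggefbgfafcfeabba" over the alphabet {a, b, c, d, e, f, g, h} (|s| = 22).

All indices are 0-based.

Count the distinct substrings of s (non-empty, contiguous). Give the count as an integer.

sorted suffixes:
  #0 SA[0]=21  'a'
  #1 SA[1]=18  'abba'
  #2 SA[2]=0  'acfghcggefbgfafcfeabba'
  #3 SA[3]=13  'afcfeabba'
  #4 SA[4]=20  'ba'
  #5 SA[5]=19  'bba'
  #6 SA[6]=10  'bgfafcfeabba'
  #7 SA[7]=15  'cfeabba'
  #8 SA[8]=1  'cfghcggefbgfafcfeabba'
  #9 SA[9]=5  'cggefbgfafcfeabba'
  #10 SA[10]=17  'eabba'
  #11 SA[11]=8  'efbgfafcfeabba'
  #12 SA[12]=12  'fafcfeabba'
  #13 SA[13]=9  'fbgfafcfeabba'
  #14 SA[14]=14  'fcfeabba'
  #15 SA[15]=16  'feabba'
  #16 SA[16]=2  'fghcggefbgfafcfeabba'
  #17 SA[17]=7  'gefbgfafcfeabba'
  #18 SA[18]=11  'gfafcfeabba'
  #19 SA[19]=6  'ggefbgfafcfeabba'
  #20 SA[20]=3  'ghcggefbgfafcfeabba'
  #21 SA[21]=4  'hcggefbgfafcfeabba'

SA = [21, 18, 0, 13, 20, 19, 10, 15, 1, 5, 17, 8, 12, 9, 14, 16, 2, 7, 11, 6, 3, 4]
rank  pair      lcp
   1  s[21:],s[18:]  1  'a'
   2  s[18:],s[0:]  1  'a'
   3  s[0:],s[13:]  1  'a'
   4  s[13:],s[20:]  0  ''
   5  s[20:],s[19:]  1  'b'
   6  s[19:],s[10:]  1  'b'
   7  s[10:],s[15:]  0  ''
   8  s[15:],s[1:]  2  'cf'
   9  s[1:],s[5:]  1  'c'
  10  s[5:],s[17:]  0  ''
  11  s[17:],s[8:]  1  'e'
  12  s[8:],s[12:]  0  ''
  13  s[12:],s[9:]  1  'f'
  14  s[9:],s[14:]  1  'f'
  15  s[14:],s[16:]  1  'f'
  16  s[16:],s[2:]  1  'f'
  17  s[2:],s[7:]  0  ''
  18  s[7:],s[11:]  1  'g'
  19  s[11:],s[6:]  1  'g'
  20  s[6:],s[3:]  1  'g'
  21  s[3:],s[4:]  0  ''

n(n+1)/2 = 22·23/2 = 253
Σ LCP = 0 + 1 + 1 + 1 + 0 + 1 + 1 + 0 + 2 + 1 + 0 + 1 + 0 + 1 + 1 + 1 + 1 + 0 + 1 + 1 + 1 + 0 = 16
distinct = 253 − 16 = 237

237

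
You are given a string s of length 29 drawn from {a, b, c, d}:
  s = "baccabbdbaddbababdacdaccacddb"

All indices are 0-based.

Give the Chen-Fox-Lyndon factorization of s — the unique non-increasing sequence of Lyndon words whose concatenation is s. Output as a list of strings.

["b", "acc", "abbdbaddb", "ababdacdaccacddb"]

emit factor 1: 'b' (i=0, period=1)
emit factor 2: 'acc' (i=1, period=3)
emit factor 3: 'abbdbaddb' (i=4, period=9)
emit factor 4: 'ababdacdaccacddb' (i=13, period=16)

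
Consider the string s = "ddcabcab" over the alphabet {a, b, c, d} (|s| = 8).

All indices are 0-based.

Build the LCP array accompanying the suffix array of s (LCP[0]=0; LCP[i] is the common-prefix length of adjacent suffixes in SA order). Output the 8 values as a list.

[0, 2, 0, 1, 0, 3, 0, 1]

sorted suffixes:
  #0 SA[0]=6  'ab'
  #1 SA[1]=3  'abcab'
  #2 SA[2]=7  'b'
  #3 SA[3]=4  'bcab'
  #4 SA[4]=5  'cab'
  #5 SA[5]=2  'cabcab'
  #6 SA[6]=1  'dcabcab'
  #7 SA[7]=0  'ddcabcab'

SA = [6, 3, 7, 4, 5, 2, 1, 0]
i: (SA[i-1],SA[i]) lcp shared
  1: (6,3) 2 'ab'
  2: (3,7) 0 ''
  3: (7,4) 1 'b'
  4: (4,5) 0 ''
  5: (5,2) 3 'cab'
  6: (2,1) 0 ''
  7: (1,0) 1 'd'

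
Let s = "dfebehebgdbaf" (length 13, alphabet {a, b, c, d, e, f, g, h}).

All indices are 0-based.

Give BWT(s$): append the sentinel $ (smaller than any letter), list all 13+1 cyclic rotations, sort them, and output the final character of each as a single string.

fbdeeg$fhbadbe

rank  rotation        last
    0  $dfebehebgdbaf  f
    1  af$dfebehebgdb  b
    2  baf$dfebehebgd  d
    3  behebgdbaf$dfe  e
    4  bgdbaf$dfebehe  e
    5  dbaf$dfebehebg  g
    6  dfebehebgdbaf$  $
    7  ebehebgdbaf$df  f
    8  ebgdbaf$dfebeh  h
    9  ehebgdbaf$dfeb  b
   10  f$dfebehebgdba  a
   11  febehebgdbaf$d  d
   12  gdbaf$dfebeheb  b
   13  hebgdbaf$dfebe  e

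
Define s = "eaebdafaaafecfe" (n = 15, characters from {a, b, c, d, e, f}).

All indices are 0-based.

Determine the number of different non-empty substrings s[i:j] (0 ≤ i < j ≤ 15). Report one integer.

sorted suffixes:
  #0 SA[0]=7  'aaafecfe'
  #1 SA[1]=8  'aafecfe'
  #2 SA[2]=1  'aebdafaaafecfe'
  #3 SA[3]=5  'afaaafecfe'
  #4 SA[4]=9  'afecfe'
  #5 SA[5]=3  'bdafaaafecfe'
  #6 SA[6]=12  'cfe'
  #7 SA[7]=4  'dafaaafecfe'
  #8 SA[8]=14  'e'
  #9 SA[9]=0  'eaebdafaaafecfe'
  #10 SA[10]=2  'ebdafaaafecfe'
  #11 SA[11]=11  'ecfe'
  #12 SA[12]=6  'faaafecfe'
  #13 SA[13]=13  'fe'
  #14 SA[14]=10  'fecfe'

SA = [7, 8, 1, 5, 9, 3, 12, 4, 14, 0, 2, 11, 6, 13, 10]
i: (SA[i-1],SA[i]) lcp shared
  1: (7,8) 2 'aa'
  2: (8,1) 1 'a'
  3: (1,5) 1 'a'
  4: (5,9) 2 'af'
  5: (9,3) 0 ''
  6: (3,12) 0 ''
  7: (12,4) 0 ''
  8: (4,14) 0 ''
  9: (14,0) 1 'e'
  10: (0,2) 1 'e'
  11: (2,11) 1 'e'
  12: (11,6) 0 ''
  13: (6,13) 1 'f'
  14: (13,10) 2 'fe'

n(n+1)/2 = 15·16/2 = 120
Σ LCP = 0 + 2 + 1 + 1 + 2 + 0 + 0 + 0 + 0 + 1 + 1 + 1 + 0 + 1 + 2 = 12
distinct = 120 − 12 = 108

108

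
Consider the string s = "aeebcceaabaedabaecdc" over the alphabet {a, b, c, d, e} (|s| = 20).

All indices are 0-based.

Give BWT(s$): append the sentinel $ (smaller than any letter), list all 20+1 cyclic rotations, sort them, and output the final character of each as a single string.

rank  rotation               last
    0  $aeebcceaabaedabaecdc  c
    1  aabaedabaecdc$aeebcce  e
    2  abaecdc$aeebcceaabaed  d
    3  abaedabaecdc$aeebccea  a
    4  aecdc$aeebcceaabaedab  b
    5  aedabaecdc$aeebcceaab  b
    6  aeebcceaabaedabaecdc$  $
    7  baecdc$aeebcceaabaeda  a
    8  baedabaecdc$aeebcceaa  a
    9  bcceaabaedabaecdc$aee  e
   10  c$aeebcceaabaedabaecd  d
   11  cceaabaedabaecdc$aeeb  b
   12  cdc$aeebcceaabaedabae  e
   13  ceaabaedabaecdc$aeebc  c
   14  dabaecdc$aeebcceaabae  e
   15  dc$aeebcceaabaedabaec  c
   16  eaabaedabaecdc$aeebcc  c
   17  ebcceaabaedabaecdc$ae  e
   18  ecdc$aeebcceaabaedaba  a
   19  edabaecdc$aeebcceaaba  a
   20  eebcceaabaedabaecdc$a  a

cedabb$aaedbececceaaa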